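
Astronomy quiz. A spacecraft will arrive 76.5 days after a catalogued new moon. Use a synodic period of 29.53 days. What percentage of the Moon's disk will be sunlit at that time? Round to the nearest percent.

92%

76.5 d spans 2 complete synodic months (2 × 29.53 = 59.06 d) plus 17.44 d.
The Moon has covered 17.44/29.53 of its cycle, so θ ≈ 360° × 17.44/29.53 = 212.6°.
Illuminated fraction = (1 − cos 212.6°)/2 = (1 − (-0.842))/2 ≈ 0.921, so 92%.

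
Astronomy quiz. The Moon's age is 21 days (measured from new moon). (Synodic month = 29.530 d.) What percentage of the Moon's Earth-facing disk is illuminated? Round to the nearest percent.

Phase angle: θ = 360°·(21 d)/(29.530 d) = 256.0°.
With cos θ = (-0.242), the lit fraction is (1 − (-0.242))/2 ≈ 0.621, so 62%.

62%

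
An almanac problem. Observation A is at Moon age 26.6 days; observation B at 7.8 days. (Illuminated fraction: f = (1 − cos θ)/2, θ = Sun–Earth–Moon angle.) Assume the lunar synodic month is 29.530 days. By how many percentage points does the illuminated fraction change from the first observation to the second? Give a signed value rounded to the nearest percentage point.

+45 percentage points

θ₁ = 360° × 26.6/29.530 = 324.3°, f₁ = (1 − cos θ₁)/2 = 0.094.
θ₂ = 360° × 7.8/29.530 = 95.1°, f₂ = (1 − cos θ₂)/2 = 0.544.
Change = f₂ − f₁ = +0.450 → +45 percentage points.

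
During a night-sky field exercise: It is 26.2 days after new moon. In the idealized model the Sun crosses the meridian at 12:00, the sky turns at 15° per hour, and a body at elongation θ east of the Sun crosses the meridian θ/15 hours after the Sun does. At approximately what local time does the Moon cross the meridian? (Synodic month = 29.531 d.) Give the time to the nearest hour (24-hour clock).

The Moon has covered 26.2/29.531 of its cycle, so θ ≈ 360° × 26.2/29.531 = 319.4°.
The Moon trails the Sun by θ/15 = 319.4/15 ≈ 21.29 hours.
12:00 + 21.29 h ≈ 09:18 → 09:00 to the nearest hour.

09:00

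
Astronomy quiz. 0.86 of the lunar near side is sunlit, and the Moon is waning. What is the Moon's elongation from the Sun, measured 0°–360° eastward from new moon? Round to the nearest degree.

Invert f = (1 − cos θ)/2 to get cos θ = 1 − 2(0.86) = -0.720, hence θ₀ = arccos -0.720 = 136.1°.
Since the Moon is past full (waning), take the reflex angle: θ = 360° − 136.1° = 223.9°.

224°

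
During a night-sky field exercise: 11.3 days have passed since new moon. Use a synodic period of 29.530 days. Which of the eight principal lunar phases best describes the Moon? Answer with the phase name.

waxing gibbous

θ ≈ 360° × 11.3/29.530 = 138°, which falls in the waxing gibbous sector.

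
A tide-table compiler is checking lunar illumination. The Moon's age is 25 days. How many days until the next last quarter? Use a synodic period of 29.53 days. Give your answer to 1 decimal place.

26.7 days

Last quarter is 0.75 of the way through the cycle: age 0.75 × 29.53 = 22.148 d.
Already past this cycle's last quarter; the next is at 22.148 + 29.53 = 51.678 d, so 51.678 − 25 = 26.678 days.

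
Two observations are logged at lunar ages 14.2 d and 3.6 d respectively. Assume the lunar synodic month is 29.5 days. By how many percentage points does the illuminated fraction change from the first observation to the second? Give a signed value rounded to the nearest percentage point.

-86 percentage points

First observation: θ = 360°·14.2/29.5 = 173.3°, so f = 0.997.
Second observation: θ = 43.9°, f = 0.140.
Δf = 0.140 − 0.997 = -0.857, i.e. -86 pp.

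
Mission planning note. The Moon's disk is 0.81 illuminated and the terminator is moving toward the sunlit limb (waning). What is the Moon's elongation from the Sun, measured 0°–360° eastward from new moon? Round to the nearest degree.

232°

From f = (1 − cos θ)/2: cos θ = 1 − 2×0.81 = -0.620; arccos → 128.3°.
A waning Moon lies in 180°–360°, so θ = 360° − 128.3° = 231.7°.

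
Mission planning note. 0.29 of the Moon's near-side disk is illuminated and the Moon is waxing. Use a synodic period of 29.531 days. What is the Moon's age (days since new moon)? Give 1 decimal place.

From f = (1 − cos θ)/2: cos θ = 1 − 2×0.29 = 0.420; arccos → 65.2°.
Before full moon the principal value applies: θ = 65.2°.
That fraction of the synodic month is 65.2/360 × 29.531 d ≈ 5.35 d.

5.3 days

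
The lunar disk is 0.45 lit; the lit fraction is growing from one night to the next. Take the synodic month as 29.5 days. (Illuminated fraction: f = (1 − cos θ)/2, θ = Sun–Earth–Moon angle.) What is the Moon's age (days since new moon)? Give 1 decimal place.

6.9 days

cos θ = 1 − 2f = 0.100, giving a principal value of 84.3°.
The Moon is waxing (0°–180°), so θ = 84.3° directly.
Age = 29.5 × 84.3°/360° ≈ 6.90 days.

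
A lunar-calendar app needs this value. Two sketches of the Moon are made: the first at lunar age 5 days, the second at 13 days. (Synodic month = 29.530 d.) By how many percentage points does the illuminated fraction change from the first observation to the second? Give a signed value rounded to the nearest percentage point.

First observation: θ = 360°·5/29.530 = 61.0°, so f = 0.257.
Second observation: θ = 158.5°, f = 0.965.
Δf = 0.965 − 0.257 = +0.708, i.e. +71 pp.

+71 pp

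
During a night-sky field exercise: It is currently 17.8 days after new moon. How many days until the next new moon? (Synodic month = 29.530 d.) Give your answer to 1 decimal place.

The next new moon completes the synodic month: 29.530 − 17.8 = 11.730 days.

11.7 days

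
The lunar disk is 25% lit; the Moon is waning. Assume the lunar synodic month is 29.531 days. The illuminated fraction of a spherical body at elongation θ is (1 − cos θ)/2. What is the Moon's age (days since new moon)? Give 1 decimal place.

24.6 days

Invert f = (1 − cos θ)/2 to get cos θ = 1 − 2(0.25) = 0.500, hence θ₀ = arccos 0.500 = 60.0°.
A waning Moon lies in 180°–360°, so θ = 360° − 60.0° = 300.0°.
At 360°/29.531 d per day, 300.0° corresponds to 24.61 days.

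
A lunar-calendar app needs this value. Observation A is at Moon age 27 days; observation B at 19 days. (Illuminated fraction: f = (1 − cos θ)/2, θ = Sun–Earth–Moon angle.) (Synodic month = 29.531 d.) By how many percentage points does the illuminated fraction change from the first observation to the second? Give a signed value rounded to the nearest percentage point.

+74 pp

θ₁ = 360° × 27/29.531 = 329.1°, f₁ = (1 − cos θ₁)/2 = 0.071.
θ₂ = 360° × 19/29.531 = 231.6°, f₂ = (1 − cos θ₂)/2 = 0.810.
Change = f₂ − f₁ = +0.740 → +74 percentage points.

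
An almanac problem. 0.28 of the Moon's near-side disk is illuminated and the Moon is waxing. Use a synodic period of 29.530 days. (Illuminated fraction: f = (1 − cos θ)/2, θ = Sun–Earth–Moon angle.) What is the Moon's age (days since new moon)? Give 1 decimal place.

Invert f = (1 − cos θ)/2 to get cos θ = 1 − 2(0.28) = 0.440, hence θ₀ = arccos 0.440 = 63.9°.
The Moon is waxing (0°–180°), so θ = 63.9° directly.
Age = 29.530 × 63.9°/360° ≈ 5.24 days.

5.2 days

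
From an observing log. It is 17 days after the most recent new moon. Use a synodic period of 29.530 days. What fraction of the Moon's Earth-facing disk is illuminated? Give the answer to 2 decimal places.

0.94

Phase angle: θ = 360°·(17 d)/(29.530 d) = 207.2°.
With cos θ = (-0.889), the lit fraction is (1 − (-0.889))/2 ≈ 0.945.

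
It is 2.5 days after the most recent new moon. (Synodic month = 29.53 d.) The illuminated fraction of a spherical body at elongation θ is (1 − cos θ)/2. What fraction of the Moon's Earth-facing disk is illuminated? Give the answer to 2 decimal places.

Elongation θ = 360° × 2.5/29.53 ≈ 30.5°.
Illuminated fraction = (1 − cos 30.5°)/2 = (1 − 0.862)/2 ≈ 0.069.

0.07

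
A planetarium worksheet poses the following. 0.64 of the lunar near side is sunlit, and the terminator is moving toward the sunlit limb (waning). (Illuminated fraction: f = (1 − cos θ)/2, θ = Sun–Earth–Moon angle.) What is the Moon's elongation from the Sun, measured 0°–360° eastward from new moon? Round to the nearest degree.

254°

cos θ = 1 − 2f = -0.280, giving a principal value of 106.3°.
Since the Moon is past full (waning), take the reflex angle: θ = 360° − 106.3° = 253.7°.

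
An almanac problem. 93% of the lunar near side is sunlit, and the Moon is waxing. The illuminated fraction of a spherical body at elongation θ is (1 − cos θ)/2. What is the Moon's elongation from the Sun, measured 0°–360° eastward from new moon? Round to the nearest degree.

149°

Invert f = (1 − cos θ)/2 to get cos θ = 1 − 2(0.93) = -0.860, hence θ₀ = arccos -0.860 = 149.3°.
Waxing ⇒ before full, so θ = 149.3°.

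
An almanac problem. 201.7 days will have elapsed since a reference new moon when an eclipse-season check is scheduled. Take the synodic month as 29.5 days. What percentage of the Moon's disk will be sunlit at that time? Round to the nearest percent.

24%

201.7 d spans 6 complete synodic months (6 × 29.5 = 177.00 d) plus 24.70 d.
Elongation θ = 360° × 24.70/29.5 ≈ 301.4°.
With cos θ = 0.521, the lit fraction is (1 − 0.521)/2 ≈ 0.239, so 24%.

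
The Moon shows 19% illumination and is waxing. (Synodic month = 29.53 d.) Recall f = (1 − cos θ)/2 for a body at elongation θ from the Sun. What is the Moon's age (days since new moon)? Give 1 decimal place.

4.2 days

From f = (1 − cos θ)/2: cos θ = 1 − 2×0.19 = 0.620; arccos → 51.7°.
The Moon is waxing (0°–180°), so θ = 51.7° directly.
That fraction of the synodic month is 51.7/360 × 29.53 d ≈ 4.24 d.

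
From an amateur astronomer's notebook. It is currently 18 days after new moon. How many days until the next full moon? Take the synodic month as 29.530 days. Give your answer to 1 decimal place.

Full moon occurs at elongation 180°, i.e. at age 29.530 × 180/360 = 14.765 d.
This lunation's full moon (14.765 d) has passed, so add one period: 44.295 − 18 = 26.295 days.

26.3 days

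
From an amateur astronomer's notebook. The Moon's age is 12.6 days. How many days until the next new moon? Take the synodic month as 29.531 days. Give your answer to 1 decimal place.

One full lunation from the last new moon is 29.531 d; remaining = 29.531 − 12.6 = 16.931 d.

16.9 days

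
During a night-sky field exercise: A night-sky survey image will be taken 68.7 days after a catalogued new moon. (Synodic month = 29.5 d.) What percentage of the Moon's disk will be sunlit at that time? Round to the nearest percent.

74%

68.7 d spans 2 complete synodic months (2 × 29.5 = 59.00 d) plus 9.70 d.
Elongation θ = 360° × 9.70/29.5 ≈ 118.4°.
cos 118.4° = (-0.475), so f = (1 − (-0.475))/2 = 0.738, so 74%.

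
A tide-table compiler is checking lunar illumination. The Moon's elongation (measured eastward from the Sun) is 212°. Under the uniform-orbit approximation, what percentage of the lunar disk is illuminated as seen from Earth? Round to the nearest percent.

f = (1 − cos 212°)/2 = (1 − (-0.848))/2 ≈ 0.924, i.e. 92%.

92%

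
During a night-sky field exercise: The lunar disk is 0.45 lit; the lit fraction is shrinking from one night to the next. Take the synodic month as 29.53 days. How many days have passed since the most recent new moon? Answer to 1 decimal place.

22.6 days

cos θ = 1 − 2f = 0.100, giving a principal value of 84.3°.
A waning Moon lies in 180°–360°, so θ = 360° − 84.3° = 275.7°.
At 360°/29.53 d per day, 275.7° corresponds to 22.62 days.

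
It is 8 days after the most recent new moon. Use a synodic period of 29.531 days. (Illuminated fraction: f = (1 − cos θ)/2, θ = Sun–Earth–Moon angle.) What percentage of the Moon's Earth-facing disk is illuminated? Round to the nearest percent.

57%

The Moon has covered 8/29.531 of its cycle, so θ ≈ 360° × 8/29.531 = 97.5°.
cos 97.5° = (-0.131), so f = (1 − (-0.131))/2 = 0.565, so 57%.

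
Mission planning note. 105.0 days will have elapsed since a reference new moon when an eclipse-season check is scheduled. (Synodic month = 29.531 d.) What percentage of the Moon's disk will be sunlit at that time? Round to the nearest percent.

Reduce mod P: 105.0 − 3×29.531 = 16.41 d into the current lunation.
The Moon has covered 16.41/29.531 of its cycle, so θ ≈ 360° × 16.41/29.531 = 200.0°.
Illuminated fraction = (1 − cos 200.0°)/2 = (1 − (-0.940))/2 ≈ 0.970, so 97%.

97%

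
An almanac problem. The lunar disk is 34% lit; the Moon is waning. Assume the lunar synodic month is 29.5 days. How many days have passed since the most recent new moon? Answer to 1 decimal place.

cos θ = 1 − 2f = 0.320, giving a principal value of 71.3°.
A waning Moon lies in 180°–360°, so θ = 360° − 71.3° = 288.7°.
Age = 29.5 × 288.7°/360° ≈ 23.65 days.

23.7 days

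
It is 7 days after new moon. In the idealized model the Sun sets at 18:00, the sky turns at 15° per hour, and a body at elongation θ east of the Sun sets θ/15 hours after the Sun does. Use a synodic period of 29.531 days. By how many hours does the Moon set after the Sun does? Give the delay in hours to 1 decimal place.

5.7 h

Elongation θ = 360° × 7/29.531 ≈ 85.3°.
Delay after the Sun = 85.3° / (15°/h) ≈ 5.69 h.
So the Moon sets 5.69 h after the Sun.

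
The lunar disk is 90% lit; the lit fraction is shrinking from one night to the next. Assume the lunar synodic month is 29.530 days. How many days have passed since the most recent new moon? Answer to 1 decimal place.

17.8 days

From f = (1 − cos θ)/2: cos θ = 1 − 2×0.90 = -0.800; arccos → 143.1°.
A waning Moon lies in 180°–360°, so θ = 360° − 143.1° = 216.9°.
That fraction of the synodic month is 216.9/360 × 29.530 d ≈ 17.79 d.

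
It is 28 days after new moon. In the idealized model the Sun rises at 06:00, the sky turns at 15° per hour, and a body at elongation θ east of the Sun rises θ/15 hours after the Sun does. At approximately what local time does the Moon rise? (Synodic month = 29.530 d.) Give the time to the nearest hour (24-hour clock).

The Moon has covered 28/29.530 of its cycle, so θ ≈ 360° × 28/29.530 = 341.3°.
At 15° of sky rotation per hour, 341.3° corresponds to a 22.76 h lag.
06:00 + 22.76 h ≈ 04:45 → 05:00 to the nearest hour.

05:00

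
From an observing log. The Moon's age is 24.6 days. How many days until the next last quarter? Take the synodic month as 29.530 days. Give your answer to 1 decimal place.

27.1 days

Last quarter occurs at elongation 270°, i.e. at age 29.530 × 270/360 = 22.148 d.
Already past this cycle's last quarter; the next is at 22.148 + 29.530 = 51.678 d, so 51.678 − 24.6 = 27.078 days.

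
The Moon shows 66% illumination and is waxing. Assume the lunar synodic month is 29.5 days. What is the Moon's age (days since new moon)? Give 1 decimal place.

8.9 days

cos θ = 1 − 2f = -0.320, giving a principal value of 108.7°.
The Moon is waxing (0°–180°), so θ = 108.7° directly.
At 360°/29.5 d per day, 108.7° corresponds to 8.90 days.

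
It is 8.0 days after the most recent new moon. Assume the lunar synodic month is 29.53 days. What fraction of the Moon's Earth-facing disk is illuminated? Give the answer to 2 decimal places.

The Moon has covered 8.0/29.53 of its cycle, so θ ≈ 360° × 8.0/29.53 = 97.5°.
cos 97.5° = (-0.131), so f = (1 − (-0.131))/2 = 0.566.

0.57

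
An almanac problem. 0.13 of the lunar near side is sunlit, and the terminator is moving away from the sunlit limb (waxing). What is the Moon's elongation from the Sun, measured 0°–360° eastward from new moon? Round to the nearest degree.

42°

cos θ = 1 − 2f = 0.740, giving a principal value of 42.3°.
The Moon is waxing (0°–180°), so θ = 42.3° directly.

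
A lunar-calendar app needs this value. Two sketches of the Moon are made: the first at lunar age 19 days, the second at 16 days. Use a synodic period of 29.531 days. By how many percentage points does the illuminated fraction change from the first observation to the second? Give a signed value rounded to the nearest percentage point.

θ₁ = 360° × 19/29.531 = 231.6°, f₁ = (1 − cos θ₁)/2 = 0.810.
θ₂ = 360° × 16/29.531 = 195.0°, f₂ = (1 − cos θ₂)/2 = 0.983.
Change = f₂ − f₁ = +0.172 → +17 percentage points.

+17 percentage points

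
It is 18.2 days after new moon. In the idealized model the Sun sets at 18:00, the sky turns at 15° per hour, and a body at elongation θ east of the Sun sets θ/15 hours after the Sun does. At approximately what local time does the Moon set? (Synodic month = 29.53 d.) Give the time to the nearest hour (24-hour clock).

Phase angle: θ = 360°·(18.2 d)/(29.53 d) = 221.9°.
The Moon trails the Sun by θ/15 = 221.9/15 ≈ 14.79 hours.
18:00 + 14.79 h ≈ 08:48 → 09:00 to the nearest hour.

09:00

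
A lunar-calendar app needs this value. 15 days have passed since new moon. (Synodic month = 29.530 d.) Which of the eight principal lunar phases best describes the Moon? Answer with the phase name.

full moon

θ ≈ 360° × 15/29.530 = 183°, which falls in the full moon sector.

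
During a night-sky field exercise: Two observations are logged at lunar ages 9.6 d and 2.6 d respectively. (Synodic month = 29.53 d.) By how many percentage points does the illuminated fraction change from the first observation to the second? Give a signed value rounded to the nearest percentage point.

θ₁ = 360° × 9.6/29.53 = 117.0°, f₁ = (1 − cos θ₁)/2 = 0.727.
θ₂ = 360° × 2.6/29.53 = 31.7°, f₂ = (1 − cos θ₂)/2 = 0.075.
Change = f₂ − f₁ = -0.653 → -65 percentage points.

-65 pp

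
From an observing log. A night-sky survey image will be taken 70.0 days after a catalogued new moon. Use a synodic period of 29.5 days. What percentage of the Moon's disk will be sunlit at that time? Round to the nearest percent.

85%

Reduce mod P: 70.0 − 2×29.5 = 11.00 d into the current lunation.
Elongation θ = 360° × 11.00/29.5 ≈ 134.2°.
With cos θ = (-0.698), the lit fraction is (1 − (-0.698))/2 ≈ 0.849, so 85%.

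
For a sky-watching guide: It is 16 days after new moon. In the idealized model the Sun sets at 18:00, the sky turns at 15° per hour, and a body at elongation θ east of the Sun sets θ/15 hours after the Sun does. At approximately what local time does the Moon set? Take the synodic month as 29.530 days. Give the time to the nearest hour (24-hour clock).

07:00

The Moon has covered 16/29.530 of its cycle, so θ ≈ 360° × 16/29.530 = 195.1°.
At 15° of sky rotation per hour, 195.1° corresponds to a 13.00 h lag.
18:00 + 13.00 h ≈ 07:00 → 07:00 to the nearest hour.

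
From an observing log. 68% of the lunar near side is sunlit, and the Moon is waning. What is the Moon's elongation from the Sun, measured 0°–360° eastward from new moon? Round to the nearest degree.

249°

From f = (1 − cos θ)/2: cos θ = 1 − 2×0.68 = -0.360; arccos → 111.1°.
Waning ⇒ past full, so θ = 360° − 111.1° = 248.9°.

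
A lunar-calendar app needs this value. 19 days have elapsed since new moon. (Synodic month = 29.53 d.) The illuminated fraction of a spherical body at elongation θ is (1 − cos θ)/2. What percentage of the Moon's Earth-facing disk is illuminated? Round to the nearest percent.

Phase angle: θ = 360°·(19 d)/(29.53 d) = 231.6°.
With cos θ = (-0.621), the lit fraction is (1 − (-0.621))/2 ≈ 0.810, so 81%.

81%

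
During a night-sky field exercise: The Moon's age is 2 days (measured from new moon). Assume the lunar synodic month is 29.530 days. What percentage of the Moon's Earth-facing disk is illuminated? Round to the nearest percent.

Phase angle: θ = 360°·(2 d)/(29.530 d) = 24.4°.
With cos θ = 0.911, the lit fraction is (1 − 0.911)/2 ≈ 0.045, so 4%.

4%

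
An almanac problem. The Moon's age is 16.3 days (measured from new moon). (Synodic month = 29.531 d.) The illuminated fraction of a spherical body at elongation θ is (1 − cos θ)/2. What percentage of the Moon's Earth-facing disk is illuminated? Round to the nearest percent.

97%

Elongation θ = 360° × 16.3/29.531 ≈ 198.7°.
With cos θ = (-0.947), the lit fraction is (1 − (-0.947))/2 ≈ 0.974, so 97%.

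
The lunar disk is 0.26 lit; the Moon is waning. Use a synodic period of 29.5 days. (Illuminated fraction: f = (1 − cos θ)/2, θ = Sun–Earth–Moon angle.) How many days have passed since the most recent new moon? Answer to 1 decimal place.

24.5 days

Invert f = (1 − cos θ)/2 to get cos θ = 1 − 2(0.26) = 0.480, hence θ₀ = arccos 0.480 = 61.3°.
Since the Moon is past full (waning), take the reflex angle: θ = 360° − 61.3° = 298.7°.
Age = 29.5 × 298.7°/360° ≈ 24.48 days.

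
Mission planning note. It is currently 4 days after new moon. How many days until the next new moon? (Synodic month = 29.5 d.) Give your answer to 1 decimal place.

25.5 days

The next new moon completes the synodic month: 29.5 − 4 = 25.500 days.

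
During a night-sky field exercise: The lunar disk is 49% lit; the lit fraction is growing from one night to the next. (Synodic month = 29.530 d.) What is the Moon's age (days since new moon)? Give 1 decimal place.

7.3 days

Invert f = (1 − cos θ)/2 to get cos θ = 1 − 2(0.49) = 0.020, hence θ₀ = arccos 0.020 = 88.9°.
Before full moon the principal value applies: θ = 88.9°.
Age = 29.530 × 88.9°/360° ≈ 7.29 days.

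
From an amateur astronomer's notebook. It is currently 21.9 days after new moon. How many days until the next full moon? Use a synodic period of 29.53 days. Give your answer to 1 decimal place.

Full moon is 0.5 of the way through the cycle: age 0.5 × 29.53 = 14.765 d.
This lunation's full moon (14.765 d) has passed, so add one period: 44.295 − 21.9 = 22.395 days.

22.4 days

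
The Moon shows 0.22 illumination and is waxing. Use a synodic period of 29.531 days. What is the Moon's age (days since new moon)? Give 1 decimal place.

4.6 days

cos θ = 1 − 2f = 0.560, giving a principal value of 55.9°.
The Moon is waxing (0°–180°), so θ = 55.9° directly.
That fraction of the synodic month is 55.9/360 × 29.531 d ≈ 4.59 d.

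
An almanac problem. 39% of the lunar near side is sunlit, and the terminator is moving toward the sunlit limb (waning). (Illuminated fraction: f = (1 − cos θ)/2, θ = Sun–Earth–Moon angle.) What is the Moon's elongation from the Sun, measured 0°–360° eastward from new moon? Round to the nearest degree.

283°

Invert f = (1 − cos θ)/2 to get cos θ = 1 − 2(0.39) = 0.220, hence θ₀ = arccos 0.220 = 77.3°.
A waning Moon lies in 180°–360°, so θ = 360° − 77.3° = 282.7°.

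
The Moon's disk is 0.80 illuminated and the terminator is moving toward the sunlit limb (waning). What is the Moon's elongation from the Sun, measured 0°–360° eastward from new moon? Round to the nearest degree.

233°

From f = (1 − cos θ)/2: cos θ = 1 − 2×0.80 = -0.600; arccos → 126.9°.
A waning Moon lies in 180°–360°, so θ = 360° − 126.9° = 233.1°.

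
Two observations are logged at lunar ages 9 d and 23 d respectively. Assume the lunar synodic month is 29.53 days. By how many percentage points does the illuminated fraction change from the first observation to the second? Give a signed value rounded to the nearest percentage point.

θ₁ = 360° × 9/29.53 = 109.7°, f₁ = (1 − cos θ₁)/2 = 0.669.
θ₂ = 360° × 23/29.53 = 280.4°, f₂ = (1 − cos θ₂)/2 = 0.410.
Change = f₂ − f₁ = -0.259 → -26 percentage points.

-26 percentage points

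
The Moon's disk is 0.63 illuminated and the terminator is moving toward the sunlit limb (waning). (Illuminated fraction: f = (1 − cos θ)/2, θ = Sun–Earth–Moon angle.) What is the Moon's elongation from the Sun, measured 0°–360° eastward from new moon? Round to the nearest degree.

255°

cos θ = 1 − 2f = -0.260, giving a principal value of 105.1°.
A waning Moon lies in 180°–360°, so θ = 360° − 105.1° = 254.9°.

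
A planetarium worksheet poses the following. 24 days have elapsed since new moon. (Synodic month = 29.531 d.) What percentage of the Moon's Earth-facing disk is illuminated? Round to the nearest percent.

31%

Elongation θ = 360° × 24/29.531 ≈ 292.6°.
With cos θ = 0.384, the lit fraction is (1 − 0.384)/2 ≈ 0.308, so 31%.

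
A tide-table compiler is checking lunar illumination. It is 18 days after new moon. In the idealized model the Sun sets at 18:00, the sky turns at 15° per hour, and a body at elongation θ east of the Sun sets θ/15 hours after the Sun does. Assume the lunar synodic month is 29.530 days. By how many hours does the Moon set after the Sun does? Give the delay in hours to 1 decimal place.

Elongation θ = 360° × 18/29.530 ≈ 219.4°.
At 15° of sky rotation per hour, 219.4° corresponds to a 14.63 h lag.
So the Moon sets 14.63 h after the Sun.

14.6 h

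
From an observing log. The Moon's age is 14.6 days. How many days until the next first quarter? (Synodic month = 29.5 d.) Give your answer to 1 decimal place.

First quarter occurs at elongation 90°, i.e. at age 29.5 × 90/360 = 7.375 d.
Already past this cycle's first quarter; the next is at 7.375 + 29.5 = 36.875 d, so 36.875 − 14.6 = 22.275 days.

22.3 days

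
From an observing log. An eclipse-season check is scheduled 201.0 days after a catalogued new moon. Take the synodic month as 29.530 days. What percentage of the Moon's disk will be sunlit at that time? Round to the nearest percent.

Reduce mod P: 201.0 − 6×29.530 = 23.82 d into the current lunation.
The Moon has covered 23.82/29.530 of its cycle, so θ ≈ 360° × 23.82/29.530 = 290.4°.
With cos θ = 0.348, the lit fraction is (1 − 0.348)/2 ≈ 0.326, so 33%.

33%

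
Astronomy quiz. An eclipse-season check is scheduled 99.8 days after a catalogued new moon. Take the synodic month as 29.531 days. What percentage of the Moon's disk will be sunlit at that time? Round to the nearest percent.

99.8 d spans 3 complete synodic months (3 × 29.531 = 88.59 d) plus 11.21 d.
The Moon has covered 11.21/29.531 of its cycle, so θ ≈ 360° × 11.21/29.531 = 136.6°.
With cos θ = (-0.727), the lit fraction is (1 − (-0.727))/2 ≈ 0.863, so 86%.

86%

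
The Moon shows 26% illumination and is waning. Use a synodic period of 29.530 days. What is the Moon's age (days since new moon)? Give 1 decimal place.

24.5 days

cos θ = 1 − 2f = 0.480, giving a principal value of 61.3°.
Waning ⇒ past full, so θ = 360° − 61.3° = 298.7°.
That fraction of the synodic month is 298.7/360 × 29.530 d ≈ 24.50 d.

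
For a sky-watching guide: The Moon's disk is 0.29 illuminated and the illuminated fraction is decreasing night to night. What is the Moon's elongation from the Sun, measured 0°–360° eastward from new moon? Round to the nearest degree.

295°

Invert f = (1 − cos θ)/2 to get cos θ = 1 − 2(0.29) = 0.420, hence θ₀ = arccos 0.420 = 65.2°.
Since the Moon is past full (waning), take the reflex angle: θ = 360° − 65.2° = 294.8°.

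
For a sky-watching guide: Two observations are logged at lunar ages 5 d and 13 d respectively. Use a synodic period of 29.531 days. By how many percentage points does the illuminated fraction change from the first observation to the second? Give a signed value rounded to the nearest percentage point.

+71 pp

First observation: θ = 360°·5/29.531 = 61.0°, so f = 0.257.
Second observation: θ = 158.5°, f = 0.965.
Δf = 0.965 − 0.257 = +0.708, i.e. +71 pp.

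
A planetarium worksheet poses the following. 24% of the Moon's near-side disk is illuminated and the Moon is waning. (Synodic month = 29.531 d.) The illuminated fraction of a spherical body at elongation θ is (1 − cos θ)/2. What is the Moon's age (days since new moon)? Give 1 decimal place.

cos θ = 1 − 2f = 0.520, giving a principal value of 58.7°.
Since the Moon is past full (waning), take the reflex angle: θ = 360° − 58.7° = 301.3°.
At 360°/29.531 d per day, 301.3° corresponds to 24.72 days.

24.7 days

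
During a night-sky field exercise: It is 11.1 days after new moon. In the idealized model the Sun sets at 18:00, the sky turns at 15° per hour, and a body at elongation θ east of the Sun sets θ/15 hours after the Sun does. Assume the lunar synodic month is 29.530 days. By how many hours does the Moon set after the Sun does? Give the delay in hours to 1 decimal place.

9.0 h

Phase angle: θ = 360°·(11.1 d)/(29.530 d) = 135.3°.
Delay after the Sun = 135.3° / (15°/h) ≈ 9.02 h.
So the Moon sets 9.02 h after the Sun.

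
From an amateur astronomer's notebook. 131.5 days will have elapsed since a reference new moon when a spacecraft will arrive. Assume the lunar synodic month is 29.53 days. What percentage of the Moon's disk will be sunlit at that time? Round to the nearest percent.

98%

Reduce mod P: 131.5 − 4×29.53 = 13.38 d into the current lunation.
The Moon has covered 13.38/29.53 of its cycle, so θ ≈ 360° × 13.38/29.53 = 163.1°.
With cos θ = (-0.957), the lit fraction is (1 − (-0.957))/2 ≈ 0.978, so 98%.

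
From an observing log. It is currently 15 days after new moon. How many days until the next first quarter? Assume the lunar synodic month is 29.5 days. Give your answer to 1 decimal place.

21.9 days

First quarter occurs at elongation 90°, i.e. at age 29.5 × 90/360 = 7.375 d.
This lunation's first quarter (7.375 d) has passed, so add one period: 36.875 − 15 = 21.875 days.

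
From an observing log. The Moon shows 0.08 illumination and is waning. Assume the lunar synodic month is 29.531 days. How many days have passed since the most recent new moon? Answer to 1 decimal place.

26.8 days

cos θ = 1 − 2f = 0.840, giving a principal value of 32.9°.
A waning Moon lies in 180°–360°, so θ = 360° − 32.9° = 327.1°.
That fraction of the synodic month is 327.1/360 × 29.531 d ≈ 26.84 d.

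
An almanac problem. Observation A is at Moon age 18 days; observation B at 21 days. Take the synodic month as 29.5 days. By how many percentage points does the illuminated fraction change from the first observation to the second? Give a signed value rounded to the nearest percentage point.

θ₁ = 360° × 18/29.5 = 219.7°, f₁ = (1 − cos θ₁)/2 = 0.885.
θ₂ = 360° × 21/29.5 = 256.3°, f₂ = (1 − cos θ₂)/2 = 0.619.
Change = f₂ − f₁ = -0.266 → -27 percentage points.

-27 pp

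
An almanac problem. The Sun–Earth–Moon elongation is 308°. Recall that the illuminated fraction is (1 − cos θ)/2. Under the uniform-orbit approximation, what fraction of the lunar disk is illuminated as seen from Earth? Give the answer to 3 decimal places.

cos 308° = 0.616, so f = (1 − 0.616)/2 = 0.192.

0.192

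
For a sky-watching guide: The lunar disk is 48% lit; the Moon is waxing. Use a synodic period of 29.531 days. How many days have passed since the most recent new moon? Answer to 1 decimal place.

7.2 days

From f = (1 − cos θ)/2: cos θ = 1 − 2×0.48 = 0.040; arccos → 87.7°.
Waxing ⇒ before full, so θ = 87.7°.
That fraction of the synodic month is 87.7/360 × 29.531 d ≈ 7.19 d.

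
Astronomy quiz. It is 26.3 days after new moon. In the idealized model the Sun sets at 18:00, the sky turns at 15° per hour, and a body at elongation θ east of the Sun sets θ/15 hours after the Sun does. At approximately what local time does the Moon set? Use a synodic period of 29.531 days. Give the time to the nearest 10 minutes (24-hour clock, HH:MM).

15:20

The Moon has covered 26.3/29.531 of its cycle, so θ ≈ 360° × 26.3/29.531 = 320.6°.
Delay after the Sun = 320.6° / (15°/h) ≈ 21.37 h.
18:00 + 21.374 h ≈ 15:22 → 15:20 to the nearest ten minutes.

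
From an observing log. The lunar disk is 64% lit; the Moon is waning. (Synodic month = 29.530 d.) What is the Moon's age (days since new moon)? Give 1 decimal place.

From f = (1 − cos θ)/2: cos θ = 1 − 2×0.64 = -0.280; arccos → 106.3°.
Since the Moon is past full (waning), take the reflex angle: θ = 360° − 106.3° = 253.7°.
Age = 29.530 × 253.7°/360° ≈ 20.81 days.

20.8 days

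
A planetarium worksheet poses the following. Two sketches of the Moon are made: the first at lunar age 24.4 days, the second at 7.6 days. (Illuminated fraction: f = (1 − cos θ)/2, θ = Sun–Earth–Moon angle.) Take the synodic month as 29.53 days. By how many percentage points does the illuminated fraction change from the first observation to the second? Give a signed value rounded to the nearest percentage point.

First observation: θ = 360°·24.4/29.53 = 297.5°, so f = 0.269.
Second observation: θ = 92.7°, f = 0.523.
Δf = 0.523 − 0.269 = +0.254, i.e. +25 pp.

+25 pp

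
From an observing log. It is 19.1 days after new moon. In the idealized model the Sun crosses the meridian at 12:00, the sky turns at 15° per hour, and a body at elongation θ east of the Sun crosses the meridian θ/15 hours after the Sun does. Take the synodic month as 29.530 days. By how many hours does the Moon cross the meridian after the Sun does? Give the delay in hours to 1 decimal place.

Phase angle: θ = 360°·(19.1 d)/(29.530 d) = 232.8°.
At 15° of sky rotation per hour, 232.8° corresponds to a 15.52 h lag.
So the Moon crosses the meridian 15.52 h after the Sun.

15.5 h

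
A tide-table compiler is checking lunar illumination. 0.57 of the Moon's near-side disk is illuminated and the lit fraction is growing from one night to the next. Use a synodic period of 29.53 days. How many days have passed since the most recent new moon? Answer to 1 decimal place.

From f = (1 − cos θ)/2: cos θ = 1 − 2×0.57 = -0.140; arccos → 98.0°.
The Moon is waxing (0°–180°), so θ = 98.0° directly.
That fraction of the synodic month is 98.0/360 × 29.53 d ≈ 8.04 d.

8.0 days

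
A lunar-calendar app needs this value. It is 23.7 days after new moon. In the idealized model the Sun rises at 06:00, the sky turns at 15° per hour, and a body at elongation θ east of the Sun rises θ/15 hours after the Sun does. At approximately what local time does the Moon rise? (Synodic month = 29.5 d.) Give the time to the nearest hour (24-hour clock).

Elongation θ = 360° × 23.7/29.5 ≈ 289.2°.
At 15° of sky rotation per hour, 289.2° corresponds to a 19.28 h lag.
06:00 + 19.28 h ≈ 01:17 → 01:00 to the nearest hour.

01:00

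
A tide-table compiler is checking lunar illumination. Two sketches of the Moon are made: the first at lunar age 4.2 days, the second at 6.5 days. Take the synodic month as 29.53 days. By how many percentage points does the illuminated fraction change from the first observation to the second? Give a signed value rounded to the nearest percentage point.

First observation: θ = 360°·4.2/29.53 = 51.2°, so f = 0.187.
Second observation: θ = 79.2°, f = 0.407.
Δf = 0.407 − 0.187 = +0.220, i.e. +22 pp.

+22 pp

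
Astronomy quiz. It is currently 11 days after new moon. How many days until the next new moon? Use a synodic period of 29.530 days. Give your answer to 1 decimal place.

The next new moon completes the synodic month: 29.530 − 11 = 18.530 days.

18.5 days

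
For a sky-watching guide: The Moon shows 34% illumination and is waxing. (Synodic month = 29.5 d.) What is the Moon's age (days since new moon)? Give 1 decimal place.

5.8 days

cos θ = 1 − 2f = 0.320, giving a principal value of 71.3°.
The Moon is waxing (0°–180°), so θ = 71.3° directly.
Age = 29.5 × 71.3°/360° ≈ 5.85 days.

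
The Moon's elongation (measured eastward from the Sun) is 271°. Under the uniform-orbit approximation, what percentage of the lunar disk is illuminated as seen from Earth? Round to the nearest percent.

Half-versine of 271°: (1 − 0.017)/2 = 0.491, i.e. 49%.

49%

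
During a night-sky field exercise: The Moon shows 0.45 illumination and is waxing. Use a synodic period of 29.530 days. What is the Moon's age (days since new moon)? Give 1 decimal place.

6.9 days

From f = (1 − cos θ)/2: cos θ = 1 − 2×0.45 = 0.100; arccos → 84.3°.
Before full moon the principal value applies: θ = 84.3°.
At 360°/29.530 d per day, 84.3° corresponds to 6.91 days.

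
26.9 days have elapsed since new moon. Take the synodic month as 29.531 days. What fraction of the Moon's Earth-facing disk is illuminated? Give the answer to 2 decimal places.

0.08

The Moon has covered 26.9/29.531 of its cycle, so θ ≈ 360° × 26.9/29.531 = 327.9°.
Illuminated fraction = (1 − cos 327.9°)/2 = (1 − 0.847)/2 ≈ 0.076.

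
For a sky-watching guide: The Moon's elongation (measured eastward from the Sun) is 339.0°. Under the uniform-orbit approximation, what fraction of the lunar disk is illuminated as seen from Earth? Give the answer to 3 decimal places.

cos 339.0° = 0.934, so f = (1 − 0.934)/2 = 0.033.

0.033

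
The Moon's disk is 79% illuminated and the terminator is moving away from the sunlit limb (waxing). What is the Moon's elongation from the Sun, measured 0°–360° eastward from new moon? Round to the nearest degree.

Invert f = (1 − cos θ)/2 to get cos θ = 1 − 2(0.79) = -0.580, hence θ₀ = arccos -0.580 = 125.5°.
The Moon is waxing (0°–180°), so θ = 125.5° directly.

125°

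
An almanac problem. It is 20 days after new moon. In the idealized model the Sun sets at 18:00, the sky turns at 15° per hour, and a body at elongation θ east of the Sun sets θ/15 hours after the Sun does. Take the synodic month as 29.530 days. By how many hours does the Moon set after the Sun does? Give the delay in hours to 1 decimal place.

16.3 h

Phase angle: θ = 360°·(20 d)/(29.530 d) = 243.8°.
At 15° of sky rotation per hour, 243.8° corresponds to a 16.25 h lag.
So the Moon sets 16.25 h after the Sun.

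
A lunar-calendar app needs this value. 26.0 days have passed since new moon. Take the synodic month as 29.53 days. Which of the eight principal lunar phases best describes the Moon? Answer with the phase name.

waning crescent

At 26.0/29.53 of the cycle, θ ≈ 317° — the waning crescent range.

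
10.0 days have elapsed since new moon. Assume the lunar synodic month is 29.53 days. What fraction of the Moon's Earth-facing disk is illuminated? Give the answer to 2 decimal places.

0.76

The Moon has covered 10.0/29.53 of its cycle, so θ ≈ 360° × 10.0/29.53 = 121.9°.
Illuminated fraction = (1 − cos 121.9°)/2 = (1 − (-0.529))/2 ≈ 0.764.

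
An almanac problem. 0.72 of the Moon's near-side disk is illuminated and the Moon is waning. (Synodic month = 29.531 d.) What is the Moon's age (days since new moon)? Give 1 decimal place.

20.0 days

From f = (1 − cos θ)/2: cos θ = 1 − 2×0.72 = -0.440; arccos → 116.1°.
Since the Moon is past full (waning), take the reflex angle: θ = 360° − 116.1° = 243.9°.
Age = 29.531 × 243.9°/360° ≈ 20.01 days.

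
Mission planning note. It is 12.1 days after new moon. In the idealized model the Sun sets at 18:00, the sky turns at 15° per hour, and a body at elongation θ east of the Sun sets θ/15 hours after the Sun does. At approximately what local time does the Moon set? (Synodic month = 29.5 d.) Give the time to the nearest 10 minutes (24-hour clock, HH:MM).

03:50

The Moon has covered 12.1/29.5 of its cycle, so θ ≈ 360° × 12.1/29.5 = 147.7°.
Delay after the Sun = 147.7° / (15°/h) ≈ 9.84 h.
18:00 + 9.844 h ≈ 03:51 → 03:50 to the nearest ten minutes.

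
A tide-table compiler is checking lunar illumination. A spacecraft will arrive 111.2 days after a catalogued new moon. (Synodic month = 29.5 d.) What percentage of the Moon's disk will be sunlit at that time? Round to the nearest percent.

111.2/29.5 = 3.769 lunations, so 3 complete cycles and 22.70 d into the next.
Elongation θ = 360° × 22.70/29.5 ≈ 277.0°.
cos 277.0° = 0.122, so f = (1 − 0.122)/2 = 0.439, so 44%.

44%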